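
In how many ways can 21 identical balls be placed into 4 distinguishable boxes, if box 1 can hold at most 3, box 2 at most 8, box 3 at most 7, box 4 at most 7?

By stars and bars, unrestricted non-negative solutions to x_1+…+x_4 = 21 number C(21+3,3) = 2024.
Subtract solutions that violate a single cap (substitute x_i' = x_i − (cap_i+1)): x_1 ≥ 4 gives C(20,3) = 1140; x_2 ≥ 9 gives C(15,3) = 455; x_3 ≥ 8 gives C(16,3) = 560; x_4 ≥ 8 gives C(16,3) = 560. Together 2715.
Add back pairs where two caps are both exceeded: 165 + 220 + 220 + 35 + 35 + 56 = 731.
Subtract triples: 1 + 1 + 4 + 0 = 6.
By inclusion–exclusion the count is 2024 − 2715 + 731 − 6 = 34.

34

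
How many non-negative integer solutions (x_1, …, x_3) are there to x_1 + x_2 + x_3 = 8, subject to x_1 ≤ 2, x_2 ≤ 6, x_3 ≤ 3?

9

Without the upper bounds there are C(10,2) = 45 ways to split 8 among 3 variables.
Subtract solutions that violate a single cap (substitute x_i' = x_i − (cap_i+1)): x_1 ≥ 3 gives C(7,2) = 21; x_2 ≥ 7 gives C(3,2) = 3; x_3 ≥ 4 gives C(6,2) = 15. Together 39.
Add back pairs where two caps are both exceeded: 0 + 3 + 0 = 3.
By inclusion–exclusion the count is 45 − 39 + 3 = 9.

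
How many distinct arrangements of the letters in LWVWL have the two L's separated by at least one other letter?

Total arrangements of LWVWL: 5!/(2!·2!) = 30.
Arrangements with the L's together: treat LL as one letter, giving (4)!/(2!) = 12.
Hence 30 − 12 = 18.

18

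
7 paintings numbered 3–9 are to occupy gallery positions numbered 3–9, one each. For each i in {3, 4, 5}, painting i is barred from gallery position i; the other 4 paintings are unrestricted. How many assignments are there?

3216

Let Aᵢ (for i ∈ {3, 4, 5}) be the placements that put painting i in its forbidden gallery position. Any j of these fix j positions, leaving (7−j)! ways to fill the rest, and there are C(3,j) ways to pick which j.
By inclusion–exclusion, the number of valid placements is Σ_{j=0}^{3} (−1)^j C(3,j)·(7−j)!.
Computing: 5040 − 2160 + 360 − 24 = 3216.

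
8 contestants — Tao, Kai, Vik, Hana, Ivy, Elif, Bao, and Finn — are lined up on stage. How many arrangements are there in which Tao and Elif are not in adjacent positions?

30240

Of the 8! = 40320 arrangements, those with Tao and Elif adjacent number 2 × 7! = 10080 (treat the pair as a block with 2 internal orders).
So 40320 − 10080 = 30240 arrangements keep them apart.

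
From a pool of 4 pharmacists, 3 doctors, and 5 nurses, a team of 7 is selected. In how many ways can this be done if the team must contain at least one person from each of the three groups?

747

With no constraint there are C(12,7) = 792 possible selections.
Selections missing a whole group: no pharmacists → C(8,7) = 8; no doctors → C(9,7) = 36; no nurses → C(7,7) = 1.
Add back selections omitting two groups (i.e. drawn from a single group): C(4,7) + C(3,7) + C(5,7) = 0.
By inclusion–exclusion: 792 − 45 + 0 = 747.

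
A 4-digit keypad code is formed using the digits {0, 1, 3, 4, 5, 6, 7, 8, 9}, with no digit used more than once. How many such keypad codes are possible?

3024

Choose and order 4 of the 9 symbols: the first digit has 9 options, the next 8, then 7, 6.
9 × 8 × 7 × 6 = 3024.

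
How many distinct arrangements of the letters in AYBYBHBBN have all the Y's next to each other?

Treat the 2 copies of Y as a single block. The multiset to arrange is then {YY, A, B, B, B, B, H, N}, 8 items in all.
That gives (8)!/(4!) = 1680 arrangements.

1680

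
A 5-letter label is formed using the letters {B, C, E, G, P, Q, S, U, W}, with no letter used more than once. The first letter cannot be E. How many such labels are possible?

The first letter has 9−1 = 8 choices (anything except E).
The remaining 4 letters are filled from the other 8 symbols without repetition: 8 × 7 × 6 × 5 = 1680.
Total: 8 × 1680 = 13440.

13440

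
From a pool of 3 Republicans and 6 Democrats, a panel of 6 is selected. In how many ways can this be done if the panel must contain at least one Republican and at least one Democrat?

Total 6-person selections from all 9: C(9,6) = 84.
Subtract selections that omit an entire group: no Republicans → C(6,6) = 1; no Democrats → C(3,6) = 0.
Both groups omitted at once is impossible, so 84 − 1 = 83.

83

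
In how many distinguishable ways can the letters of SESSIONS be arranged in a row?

1680

Letter multiplicities in SESSIONS: E×1, I×1, N×1, O×1, S×4.
The number of distinct arrangements is 8!/(4!) = 40320/24 = 1680.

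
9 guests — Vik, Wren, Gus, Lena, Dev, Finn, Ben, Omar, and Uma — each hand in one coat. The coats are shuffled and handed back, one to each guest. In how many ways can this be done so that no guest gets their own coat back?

133496

This is the derangement count D_9: permutations of 9 items with no fixed point.
By inclusion–exclusion this is Σ_{j=0}^{9} (−1)^j C(9,j)·(9−j)!.
Computing: 362880 − 362880 + 181440 − 60480 + 15120 − 3024 + 504 − 72 + 9 − 1 = 133496.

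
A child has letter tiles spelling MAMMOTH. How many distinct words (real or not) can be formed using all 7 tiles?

The 7 letters of MAMMOTH have repeats: M appearing 3 times.
The number of distinct arrangements is 7!/(3!) = 5040/6 = 840.

840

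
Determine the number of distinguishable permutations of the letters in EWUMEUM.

EWUMEUM has 7 letters with E appearing twice, M appearing twice, and U appearing twice.
So there are 7! / (2!·2!·2!) = 630 distinguishable arrangements.

630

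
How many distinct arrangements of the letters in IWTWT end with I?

With the last slot taken by I, it remains to arrange the other 4 letters (WTWT).
Those 4 letters have T appearing twice and W appearing twice, giving (4)!/(2!·2!) = 6.

6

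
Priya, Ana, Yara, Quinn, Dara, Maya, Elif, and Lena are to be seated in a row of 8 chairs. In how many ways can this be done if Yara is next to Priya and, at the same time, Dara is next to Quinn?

2880

Treat {Yara,Priya} as one block (2 orders) and {Dara,Quinn} as another (2 orders).
That leaves 6 units to arrange: 2 × 2 × 6! = 4 × 720 = 2880.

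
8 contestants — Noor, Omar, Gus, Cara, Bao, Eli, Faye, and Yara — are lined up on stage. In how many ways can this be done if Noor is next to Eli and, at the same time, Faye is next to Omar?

Treat {Noor,Eli} as one block (2 orders) and {Faye,Omar} as another (2 orders).
That leaves 6 units to arrange: 2 × 2 × 6! = 4 × 720 = 2880.

2880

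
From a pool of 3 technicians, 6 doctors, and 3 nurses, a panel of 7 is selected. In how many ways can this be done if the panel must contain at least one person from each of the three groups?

With no constraint there are C(12,7) = 792 possible selections.
Subtract selections that omit an entire group: no technicians → C(9,7) = 36; no doctors → C(6,7) = 0; no nurses → C(9,7) = 36.
Add back selections omitting two groups (i.e. drawn from a single group): C(3,7) + C(6,7) + C(3,7) = 0.
By inclusion–exclusion: 792 − 72 + 0 = 720.

720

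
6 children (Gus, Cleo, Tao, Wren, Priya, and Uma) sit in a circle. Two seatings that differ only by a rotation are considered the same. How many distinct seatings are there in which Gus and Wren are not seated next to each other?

72

All circular seatings of 6 people number (5)! = 120.
Those with Gus next to Wren: fuse the pair into one unit and seat 5 units around a circle — 2·(4)! = 48.
Subtracting, 120 − 48 = 72.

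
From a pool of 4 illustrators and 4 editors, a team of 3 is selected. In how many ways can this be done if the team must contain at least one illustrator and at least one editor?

48

Total 3-person selections from all 8: C(8,3) = 56.
Subtract selections that omit an entire group: no illustrators → C(4,3) = 4; no editors → C(4,3) = 4.
Both groups omitted at once is impossible, so 56 − 8 = 48.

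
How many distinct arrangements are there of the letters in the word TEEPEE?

30

Letter multiplicities in TEEPEE: E×4, P×1, T×1.
The number of distinct arrangements is 6!/(4!) = 720/24 = 30.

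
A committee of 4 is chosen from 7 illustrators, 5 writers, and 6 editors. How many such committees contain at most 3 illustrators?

Split by how many illustrators are chosen (0 through 3).
Sum: C(7,0)·C(11,4) + C(7,1)·C(11,3) + C(7,2)·C(11,2) + C(7,3)·C(11,1) = 330 + 1155 + 1155 + 385 = 3025.

3025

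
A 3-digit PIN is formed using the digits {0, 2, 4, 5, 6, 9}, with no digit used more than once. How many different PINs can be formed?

120

With no repetition, fill the 3 digits in order: 6 choices, then 5, down to 4.
That product is 6 × 5 × 4 = 120.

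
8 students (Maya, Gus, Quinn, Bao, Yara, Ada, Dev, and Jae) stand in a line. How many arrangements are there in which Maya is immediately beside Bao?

10080

Place the 6 others and the Maya-Bao pair as 7 objects in a line; the pair has 2 internal arrangements.
So the count is 2·(7)! = 10080.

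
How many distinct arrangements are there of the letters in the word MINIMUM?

420

Letter multiplicities in MINIMUM: I×2, M×3, N×1, U×1.
Dividing 7! = 5040 by 3!·2! = 12 for the repeated letters gives 420.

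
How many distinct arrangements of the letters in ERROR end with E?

4

With the last slot taken by E, it remains to arrange the other 4 letters (RROR).
Those 4 letters have R appearing 3 times, giving (4)!/(3!) = 4.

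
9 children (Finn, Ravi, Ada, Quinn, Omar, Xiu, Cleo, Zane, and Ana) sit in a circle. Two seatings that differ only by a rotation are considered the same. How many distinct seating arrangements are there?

40320

Around a circle, 9 distinct people have 9!/9 = (8)! = 40320 rotationally distinct seatings.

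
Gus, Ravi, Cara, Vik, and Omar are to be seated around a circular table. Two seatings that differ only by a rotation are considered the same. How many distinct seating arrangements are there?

Fix one person's seat to break rotational symmetry; the remaining 4 people can be arranged in (4)! = 24 ways.

24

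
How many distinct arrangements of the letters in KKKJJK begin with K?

With the first slot taken by K, it remains to arrange the other 5 letters (KKJJK).
Those 5 letters have J appearing twice and K appearing 3 times, giving (5)!/(3!·2!) = 10.

10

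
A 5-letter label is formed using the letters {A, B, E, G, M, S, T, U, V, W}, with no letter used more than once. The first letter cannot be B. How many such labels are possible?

27216

The first letter has 10−1 = 9 choices (anything except B).
The remaining 4 letters are filled from the other 9 symbols without repetition: 9 × 8 × 7 × 6 = 3024.
Total: 9 × 3024 = 27216.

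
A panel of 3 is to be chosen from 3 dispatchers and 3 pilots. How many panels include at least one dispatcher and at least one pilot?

Total 3-person selections from all 6: C(6,3) = 20.
Selections missing a whole group: no dispatchers → C(3,3) = 1; no pilots → C(3,3) = 1.
Both groups omitted at once is impossible, so 20 − 2 = 18.

18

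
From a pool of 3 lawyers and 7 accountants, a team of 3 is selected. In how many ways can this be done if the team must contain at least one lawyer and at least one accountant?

Unrestricted: C(10,3) = 120 ways to pick any 3 of the 10.
Subtract selections that omit an entire group: no lawyers → C(7,3) = 35; no accountants → C(3,3) = 1.
Both groups omitted at once is impossible, so 120 − 36 = 84.

84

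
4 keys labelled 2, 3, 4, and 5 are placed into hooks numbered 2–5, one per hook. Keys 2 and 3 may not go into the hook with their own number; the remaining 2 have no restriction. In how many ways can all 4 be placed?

Let Aᵢ (for i ∈ {2, 3}) be the placements that put key i in its forbidden hook. Any j of these fix j positions, leaving (4−j)! ways to fill the rest, and there are C(2,j) ways to pick which j.
By inclusion–exclusion, the number of valid placements is Σ_{j=0}^{2} (−1)^j C(2,j)·(4−j)!.
Computing: 24 − 12 + 2 = 14.

14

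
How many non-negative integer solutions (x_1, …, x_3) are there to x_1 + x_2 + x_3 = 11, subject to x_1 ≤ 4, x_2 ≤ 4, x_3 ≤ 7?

By stars and bars, unrestricted non-negative solutions to x_1+…+x_3 = 11 number C(11+2,2) = 78.
Subtract solutions that violate a single cap (substitute x_i' = x_i − (cap_i+1)): x_1 ≥ 5 gives C(8,2) = 28; x_2 ≥ 5 gives C(8,2) = 28; x_3 ≥ 8 gives C(5,2) = 10. Together 66.
Add back pairs where two caps are both exceeded: 3 + 0 + 0 = 3.
By inclusion–exclusion the count is 78 − 66 + 3 = 15.

15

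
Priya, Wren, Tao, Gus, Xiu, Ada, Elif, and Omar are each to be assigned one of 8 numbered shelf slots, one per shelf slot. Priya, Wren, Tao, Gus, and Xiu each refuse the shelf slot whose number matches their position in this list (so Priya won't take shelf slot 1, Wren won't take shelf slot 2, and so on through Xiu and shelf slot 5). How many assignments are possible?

21234

Let Aᵢ (for 1 ≤ i ≤ 5) be the placements that put person i in their forbidden shelf slot. Any j of these fix j positions, leaving (8−j)! ways to fill the rest, and there are C(5,j) ways to pick which j.
By inclusion–exclusion, the number of valid placements is Σ_{j=0}^{5} (−1)^j C(5,j)·(8−j)!.
Computing: 40320 − 25200 + 7200 − 1200 + 120 − 6 = 21234.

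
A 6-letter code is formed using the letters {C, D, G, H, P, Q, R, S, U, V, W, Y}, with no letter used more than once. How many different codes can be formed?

665280

With no repetition, fill the 6 letters in order: 12 choices, then 11, down to 7.
12 × 11 × 10 × 9 × 8 × 7 = 665280.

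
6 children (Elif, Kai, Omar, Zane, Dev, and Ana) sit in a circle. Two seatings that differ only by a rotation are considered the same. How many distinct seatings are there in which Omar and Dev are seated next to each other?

48

Glue Omar and Dev into a block (2 internal orders). Seating 5 units around a circle gives (4)! arrangements.
So 2 × (4)! = 2 × 24 = 48.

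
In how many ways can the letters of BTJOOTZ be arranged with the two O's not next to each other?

There are 7!/(2!·2!) = 1260 arrangements of BTJOOTZ in total.
If the two O's are adjacent, glue them into one block, leaving 6 items to arrange: (6)!/(2!) = 360 ways.
Subtracting, 1260 − 360 = 900 arrangements keep the O's apart.

900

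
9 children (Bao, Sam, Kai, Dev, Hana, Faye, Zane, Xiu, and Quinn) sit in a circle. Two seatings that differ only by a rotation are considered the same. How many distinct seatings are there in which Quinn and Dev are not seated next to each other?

30240

Without the restriction there are (8)! = 40320 seatings.
Seatings with Quinn beside Dev: treat them as a block with 2 internal orders, giving 2 × (7)! = 10080.
Subtracting, 40320 − 10080 = 30240.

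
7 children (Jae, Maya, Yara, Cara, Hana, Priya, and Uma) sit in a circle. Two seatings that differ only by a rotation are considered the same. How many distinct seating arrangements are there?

720

Around a circle, 7 distinct people have 7!/7 = (6)! = 720 rotationally distinct seatings.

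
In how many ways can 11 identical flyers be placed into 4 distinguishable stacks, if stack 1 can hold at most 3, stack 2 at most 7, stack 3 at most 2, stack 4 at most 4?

By stars and bars, unrestricted non-negative solutions to x_1+…+x_4 = 11 number C(11+3,3) = 364.
Subtract solutions that violate a single cap (substitute x_i' = x_i − (cap_i+1)): x_1 ≥ 4 gives C(10,3) = 120; x_2 ≥ 8 gives C(6,3) = 20; x_3 ≥ 3 gives C(11,3) = 165; x_4 ≥ 5 gives C(9,3) = 84. Together 389.
Add back pairs where two caps are both exceeded: 0 + 35 + 10 + 1 + 0 + 20 = 66.
By inclusion–exclusion the count is 364 − 389 + 66 = 41.

41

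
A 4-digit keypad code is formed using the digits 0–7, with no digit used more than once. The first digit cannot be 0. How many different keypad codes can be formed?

1470

The first digit has 8−1 = 7 choices (anything except 0).
The remaining 3 digits are filled from the other 7 symbols without repetition: 7 × 6 × 5 = 210.
Total: 7 × 210 = 1470.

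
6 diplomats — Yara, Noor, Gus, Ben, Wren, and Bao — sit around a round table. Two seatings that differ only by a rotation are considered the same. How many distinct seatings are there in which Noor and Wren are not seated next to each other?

All circular seatings of 6 people number (5)! = 120.
Seatings with Noor beside Wren: treat them as a block with 2 internal orders, giving 2 × (4)! = 48.
Subtracting, 120 − 48 = 72.

72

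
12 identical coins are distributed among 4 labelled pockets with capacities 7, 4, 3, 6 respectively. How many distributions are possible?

Without the upper bounds there are C(15,3) = 455 ways to split 12 among 4 pockets.
Subtract solutions that violate a single cap (substitute x_i' = x_i − (cap_i+1)): x_1 ≥ 8 gives C(7,3) = 35; x_2 ≥ 5 gives C(10,3) = 120; x_3 ≥ 4 gives C(11,3) = 165; x_4 ≥ 7 gives C(8,3) = 56. Together 376.
Add back pairs where two caps are both exceeded: 0 + 1 + 0 + 20 + 1 + 4 = 26.
By inclusion–exclusion the count is 455 − 376 + 26 = 105.

105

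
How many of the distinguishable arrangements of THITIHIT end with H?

With the last slot taken by H, it remains to arrange the other 7 letters (TITIHIT).
Those 7 letters have I appearing 3 times and T appearing 3 times, giving (7)!/(3!·3!) = 140.

140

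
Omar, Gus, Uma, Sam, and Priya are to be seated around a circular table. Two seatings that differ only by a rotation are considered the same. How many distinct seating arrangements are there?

24

Fix one person's seat to break rotational symmetry; the remaining 4 people can be arranged in (4)! = 24 ways.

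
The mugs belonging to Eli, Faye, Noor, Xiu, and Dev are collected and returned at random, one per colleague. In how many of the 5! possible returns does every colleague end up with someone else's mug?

44

Let Aᵢ be the assignments in which colleague i gets their own mug. We want the size of the complement of A₁∪…∪A_5.
By inclusion–exclusion this is Σ_{j=0}^{5} (−1)^j C(5,j)·(5−j)!.
Computing: 120 − 120 + 60 − 20 + 5 − 1 = 44.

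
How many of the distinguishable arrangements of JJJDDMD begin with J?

With the first slot taken by J, it remains to arrange the other 6 letters (JJDDMD).
Those 6 letters have D appearing 3 times and J appearing twice, giving (6)!/(3!·2!) = 60.

60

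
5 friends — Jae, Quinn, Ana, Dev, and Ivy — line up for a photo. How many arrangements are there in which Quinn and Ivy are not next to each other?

Of the 5! = 120 arrangements, those with Quinn and Ivy adjacent number 2 × 4! = 48 (treat the pair as a block with 2 internal orders).
Complementary counting: 120 − 48 = 72.

72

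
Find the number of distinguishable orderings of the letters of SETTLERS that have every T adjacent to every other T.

Treat the 2 copies of T as a single block. The multiset to arrange is then {TT, E, E, L, R, S, S}, 7 items in all.
That gives (7)!/(2!·2!) = 1260 arrangements.

1260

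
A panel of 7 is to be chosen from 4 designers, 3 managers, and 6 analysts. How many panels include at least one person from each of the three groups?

Total 7-person selections from all 13: C(13,7) = 1716.
Selections missing a whole group: no designers → C(9,7) = 36; no managers → C(10,7) = 120; no analysts → C(7,7) = 1.
Add back selections omitting two groups (i.e. drawn from a single group): C(4,7) + C(3,7) + C(6,7) = 0.
By inclusion–exclusion: 1716 − 157 + 0 = 1559.

1559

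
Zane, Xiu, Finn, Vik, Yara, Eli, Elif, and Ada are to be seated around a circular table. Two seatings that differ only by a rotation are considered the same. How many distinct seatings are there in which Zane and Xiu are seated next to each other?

1440

Treat {Zane, Xiu} as one unit (2 internal orders) and seat the resulting 7 units around the table: (6)! circular arrangements.
So 2 × (6)! = 2 × 720 = 1440.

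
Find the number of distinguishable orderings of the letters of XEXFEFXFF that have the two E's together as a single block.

280

Treat the 2 copies of E as a single block. The multiset to arrange is then {EE, F, F, F, F, X, X, X}, 8 items in all.
That gives (8)!/(4!·3!) = 280 arrangements.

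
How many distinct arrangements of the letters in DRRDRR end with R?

10

Fix R in the last position and arrange the remaining 5 letters.
Those 5 letters have D appearing twice and R appearing 3 times, giving (5)!/(3!·2!) = 10.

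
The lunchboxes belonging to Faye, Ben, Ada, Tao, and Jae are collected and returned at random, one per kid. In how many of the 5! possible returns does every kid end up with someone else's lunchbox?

44

This is the derangement count D_5: permutations of 5 items with no fixed point.
By inclusion–exclusion this is Σ_{j=0}^{5} (−1)^j C(5,j)·(5−j)!.
Computing: 120 − 120 + 60 − 20 + 5 − 1 = 44.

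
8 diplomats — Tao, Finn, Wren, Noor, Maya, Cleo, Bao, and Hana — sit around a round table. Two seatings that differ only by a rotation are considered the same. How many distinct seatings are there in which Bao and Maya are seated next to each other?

1440

Glue Bao and Maya into a block (2 internal orders). Seating 7 units around a circle gives (6)! arrangements.
So 2 × (6)! = 2 × 720 = 1440.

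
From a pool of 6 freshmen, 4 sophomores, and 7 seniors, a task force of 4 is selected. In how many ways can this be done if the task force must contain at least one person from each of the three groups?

With no constraint there are C(17,4) = 2380 possible selections.
Selections missing a whole group: no freshmen → C(11,4) = 330; no sophomores → C(13,4) = 715; no seniors → C(10,4) = 210.
Add back selections omitting two groups (i.e. drawn from a single group): C(6,4) + C(4,4) + C(7,4) = 51.
By inclusion–exclusion: 2380 − 1255 + 51 = 1176.

1176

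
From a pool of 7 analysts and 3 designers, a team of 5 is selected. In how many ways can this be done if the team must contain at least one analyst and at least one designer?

231

With no constraint there are C(10,5) = 252 possible selections.
Selections missing a whole group: no analysts → C(3,5) = 0; no designers → C(7,5) = 21.
Both groups omitted at once is impossible, so 252 − 21 = 231.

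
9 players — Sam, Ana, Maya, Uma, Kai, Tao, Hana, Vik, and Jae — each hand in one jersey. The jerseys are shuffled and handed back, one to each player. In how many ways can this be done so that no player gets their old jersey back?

133496

Count assignments avoiding every fixed point. For any j of the 9 players fixed to their old jersey, the other 9−j can be arranged in (9−j)! ways.
By inclusion–exclusion this is Σ_{j=0}^{9} (−1)^j C(9,j)·(9−j)!.
Computing: 362880 − 362880 + 181440 − 60480 + 15120 − 3024 + 504 − 72 + 9 − 1 = 133496.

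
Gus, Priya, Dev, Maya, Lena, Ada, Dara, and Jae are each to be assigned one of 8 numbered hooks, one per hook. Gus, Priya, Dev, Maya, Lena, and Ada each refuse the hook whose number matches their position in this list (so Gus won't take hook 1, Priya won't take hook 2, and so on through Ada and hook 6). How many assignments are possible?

Let Aᵢ (for 1 ≤ i ≤ 6) be the placements that put person i in their forbidden hook. Any j of these fix j positions, leaving (8−j)! ways to fill the rest, and there are C(6,j) ways to pick which j.
By inclusion–exclusion, the number of valid placements is Σ_{j=0}^{6} (−1)^j C(6,j)·(8−j)!.
Computing: 40320 − 30240 + 10800 − 2400 + 360 − 36 + 2 = 18806.

18806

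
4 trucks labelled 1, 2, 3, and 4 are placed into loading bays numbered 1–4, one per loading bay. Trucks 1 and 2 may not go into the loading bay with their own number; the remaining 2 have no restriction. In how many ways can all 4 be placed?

14

Let Aᵢ (for i ∈ {1, 2}) be the placements that put truck i in its forbidden loading bay. Any j of these fix j positions, leaving (4−j)! ways to fill the rest, and there are C(2,j) ways to pick which j.
By inclusion–exclusion, the number of valid placements is Σ_{j=0}^{2} (−1)^j C(2,j)·(4−j)!.
Computing: 24 − 12 + 2 = 14.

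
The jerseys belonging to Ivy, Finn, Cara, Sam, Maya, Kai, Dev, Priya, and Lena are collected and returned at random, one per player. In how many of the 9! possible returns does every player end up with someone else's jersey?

This is the derangement count D_9: permutations of 9 items with no fixed point.
By inclusion–exclusion this is Σ_{j=0}^{9} (−1)^j C(9,j)·(9−j)!.
Computing: 362880 − 362880 + 181440 − 60480 + 15120 − 3024 + 504 − 72 + 9 − 1 = 133496.

133496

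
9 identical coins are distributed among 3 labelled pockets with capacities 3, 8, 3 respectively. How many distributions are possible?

15

By stars and bars, unrestricted non-negative solutions to x_1+…+x_3 = 9 number C(9+2,2) = 55.
Subtract solutions that violate a single cap (substitute x_i' = x_i − (cap_i+1)): x_1 ≥ 4 gives C(7,2) = 21; x_2 ≥ 9 gives C(2,2) = 1; x_3 ≥ 4 gives C(7,2) = 21. Together 43.
Add back pairs where two caps are both exceeded: 0 + 3 + 0 = 3.
By inclusion–exclusion the count is 55 − 43 + 3 = 15.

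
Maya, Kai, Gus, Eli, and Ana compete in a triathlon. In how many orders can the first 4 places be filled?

This is an ordered selection of 4 from 5: P(5,4).
That gives 5 × 4 × 3 × 2 = 120.

120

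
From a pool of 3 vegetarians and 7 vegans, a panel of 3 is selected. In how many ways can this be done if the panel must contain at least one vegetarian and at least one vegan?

Unrestricted: C(10,3) = 120 ways to pick any 3 of the 10.
Subtract selections that omit an entire group: no vegetarians → C(7,3) = 35; no vegans → C(3,3) = 1.
Both groups omitted at once is impossible, so 120 − 36 = 84.

84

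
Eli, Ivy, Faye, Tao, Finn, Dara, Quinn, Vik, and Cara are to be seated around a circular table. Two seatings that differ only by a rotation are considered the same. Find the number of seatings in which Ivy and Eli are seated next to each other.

Treat {Ivy, Eli} as one unit (2 internal orders) and seat the resulting 8 units around the table: (7)! circular arrangements.
So 2 × (7)! = 2 × 5040 = 10080.

10080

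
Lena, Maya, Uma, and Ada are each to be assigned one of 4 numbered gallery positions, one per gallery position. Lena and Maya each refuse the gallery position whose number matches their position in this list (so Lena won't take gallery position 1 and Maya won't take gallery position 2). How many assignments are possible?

Let Aᵢ (for i ∈ {1, 2}) be the placements that put person i in their forbidden gallery position. Any j of these fix j positions, leaving (4−j)! ways to fill the rest, and there are C(2,j) ways to pick which j.
By inclusion–exclusion, the number of valid placements is Σ_{j=0}^{2} (−1)^j C(2,j)·(4−j)!.
Computing: 24 − 12 + 2 = 14.

14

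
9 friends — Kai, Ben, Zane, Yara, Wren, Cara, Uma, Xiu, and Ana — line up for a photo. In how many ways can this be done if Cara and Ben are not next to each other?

282240

There are 9! = 362880 arrangements in all. If Cara and Ben are adjacent, merging them into one block gives 2·(8)! = 80640 arrangements.
Complementary counting: 362880 − 80640 = 282240.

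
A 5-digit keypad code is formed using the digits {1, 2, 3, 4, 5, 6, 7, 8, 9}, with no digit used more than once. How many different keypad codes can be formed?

15120

With no repetition, fill the 5 digits in order: 9 choices, then 8, down to 5.
That product is 9 × 8 × 7 × 6 × 5 = 15120.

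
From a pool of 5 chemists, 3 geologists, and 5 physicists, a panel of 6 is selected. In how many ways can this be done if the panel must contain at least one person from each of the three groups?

Total 6-person selections from all 13: C(13,6) = 1716.
Subtract selections that omit an entire group: no chemists → C(8,6) = 28; no geologists → C(10,6) = 210; no physicists → C(8,6) = 28.
Add back selections omitting two groups (i.e. drawn from a single group): C(5,6) + C(3,6) + C(5,6) = 0.
By inclusion–exclusion: 1716 − 266 + 0 = 1450.

1450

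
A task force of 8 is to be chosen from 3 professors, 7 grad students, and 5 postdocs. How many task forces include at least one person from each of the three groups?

5894

Unrestricted: C(15,8) = 6435 ways to pick any 8 of the 15.
Selections missing a whole group: no professors → C(12,8) = 495; no grad students → C(8,8) = 1; no postdocs → C(10,8) = 45.
Add back selections omitting two groups (i.e. drawn from a single group): C(3,8) + C(7,8) + C(5,8) = 0.
By inclusion–exclusion: 6435 − 541 + 0 = 5894.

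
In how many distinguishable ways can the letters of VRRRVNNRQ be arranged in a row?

3780

Letter multiplicities in VRRRVNNRQ: N×2, Q×1, R×4, V×2.
The number of distinct arrangements is 9!/(4!·2!·2!) = 362880/96 = 3780.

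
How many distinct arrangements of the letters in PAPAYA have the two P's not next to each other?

There are 6!/(3!·2!) = 60 arrangements of PAPAYA in total.
If the two P's are adjacent, glue them into one block, leaving 5 items to arrange: (5)!/(3!) = 20 ways.
Subtracting, 60 − 20 = 40 arrangements keep the P's apart.

40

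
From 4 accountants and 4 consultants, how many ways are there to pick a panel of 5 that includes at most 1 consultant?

Split by how many consultants are chosen (0 through 1).
Sum: C(4,0)·C(4,5) + C(4,1)·C(4,4) = 0 + 4 = 4.

4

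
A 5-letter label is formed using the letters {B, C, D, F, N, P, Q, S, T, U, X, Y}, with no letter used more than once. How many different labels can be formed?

With no repetition, fill the 5 letters in order: 12 choices, then 11, down to 8.
12 × 11 × 10 × 9 × 8 = 95040.

95040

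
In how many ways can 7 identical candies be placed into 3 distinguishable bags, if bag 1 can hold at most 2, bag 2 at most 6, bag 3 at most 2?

Ignoring the caps, the number of non-negative solutions to x_1+…+x_3 = 7 is C(9,2) = 36.
Subtract solutions that violate a single cap (substitute x_i' = x_i − (cap_i+1)): x_1 ≥ 3 gives C(6,2) = 15; x_2 ≥ 7 gives C(2,2) = 1; x_3 ≥ 3 gives C(6,2) = 15. Together 31.
Add back pairs where two caps are both exceeded: 0 + 3 + 0 = 3.
By inclusion–exclusion the count is 36 − 31 + 3 = 8.

8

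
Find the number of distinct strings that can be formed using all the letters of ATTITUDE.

6720

The 8 letters of ATTITUDE have repeats: T appearing 3 times.
The number of distinct arrangements is 8!/(3!) = 40320/6 = 6720.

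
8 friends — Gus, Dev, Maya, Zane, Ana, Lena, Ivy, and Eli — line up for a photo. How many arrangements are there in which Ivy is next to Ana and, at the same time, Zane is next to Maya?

Treat {Ivy,Ana} as one block (2 orders) and {Zane,Maya} as another (2 orders).
That leaves 6 units to arrange: 2 × 2 × 6! = 4 × 720 = 2880.

2880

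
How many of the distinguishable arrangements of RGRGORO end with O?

Fix O in the last position and arrange the remaining 6 letters.
Those 6 letters have G appearing twice and R appearing 3 times, giving (6)!/(3!·2!) = 60.

60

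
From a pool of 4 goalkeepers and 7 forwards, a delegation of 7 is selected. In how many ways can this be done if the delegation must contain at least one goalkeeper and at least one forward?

Unrestricted: C(11,7) = 330 ways to pick any 7 of the 11.
Subtract selections that omit an entire group: no goalkeepers → C(7,7) = 1; no forwards → C(4,7) = 0.
Both groups omitted at once is impossible, so 330 − 1 = 329.

329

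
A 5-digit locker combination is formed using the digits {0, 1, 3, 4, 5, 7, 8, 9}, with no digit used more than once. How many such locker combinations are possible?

6720

With no repetition, fill the 5 digits in order: 8 choices, then 7, down to 4.
8 × 7 × 6 × 5 × 4 = 6720.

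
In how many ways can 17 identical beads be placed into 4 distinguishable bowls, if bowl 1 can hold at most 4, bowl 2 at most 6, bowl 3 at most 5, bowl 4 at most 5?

20

By stars and bars, unrestricted non-negative solutions to x_1+…+x_4 = 17 number C(17+3,3) = 1140.
Subtract solutions that violate a single cap (substitute x_i' = x_i − (cap_i+1)): x_1 ≥ 5 gives C(15,3) = 455; x_2 ≥ 7 gives C(13,3) = 286; x_3 ≥ 6 gives C(14,3) = 364; x_4 ≥ 6 gives C(14,3) = 364. Together 1469.
Add back pairs where two caps are both exceeded: 56 + 84 + 84 + 35 + 35 + 56 = 350.
Subtract triples: 0 + 0 + 1 + 0 = 1.
By inclusion–exclusion the count is 1140 − 1469 + 350 − 1 = 20.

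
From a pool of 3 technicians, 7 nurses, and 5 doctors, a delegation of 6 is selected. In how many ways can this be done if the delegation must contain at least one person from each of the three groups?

3850

Total 6-person selections from all 15: C(15,6) = 5005.
Selections missing a whole group: no technicians → C(12,6) = 924; no nurses → C(8,6) = 28; no doctors → C(10,6) = 210.
Add back selections omitting two groups (i.e. drawn from a single group): C(3,6) + C(7,6) + C(5,6) = 7.
By inclusion–exclusion: 5005 − 1162 + 7 = 3850.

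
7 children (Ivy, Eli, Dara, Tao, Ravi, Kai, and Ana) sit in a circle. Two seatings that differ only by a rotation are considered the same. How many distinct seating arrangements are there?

720

Fix one person's seat to break rotational symmetry; the remaining 6 people can be arranged in (6)! = 720 ways.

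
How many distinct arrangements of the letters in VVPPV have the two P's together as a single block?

4

Treat the 2 copies of P as a single block. The multiset to arrange is then {PP, V, V, V}, 4 items in all.
That gives (4)!/(3!) = 4 arrangements.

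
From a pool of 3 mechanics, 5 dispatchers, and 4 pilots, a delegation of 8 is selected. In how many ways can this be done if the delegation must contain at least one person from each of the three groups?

485

Total 8-person selections from all 12: C(12,8) = 495.
Selections missing a whole group: no mechanics → C(9,8) = 9; no dispatchers → C(7,8) = 0; no pilots → C(8,8) = 1.
Add back selections omitting two groups (i.e. drawn from a single group): C(3,8) + C(5,8) + C(4,8) = 0.
By inclusion–exclusion: 495 − 10 + 0 = 485.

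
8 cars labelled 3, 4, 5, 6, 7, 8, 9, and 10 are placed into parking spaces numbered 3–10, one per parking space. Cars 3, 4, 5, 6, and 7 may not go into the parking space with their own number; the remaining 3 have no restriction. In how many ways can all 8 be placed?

Let Aᵢ (for 3 ≤ i ≤ 7) be the placements that put car i in its forbidden parking space. Any j of these fix j positions, leaving (8−j)! ways to fill the rest, and there are C(5,j) ways to pick which j.
By inclusion–exclusion, the number of valid placements is Σ_{j=0}^{5} (−1)^j C(5,j)·(8−j)!.
Computing: 40320 − 25200 + 7200 − 1200 + 120 − 6 = 21234.

21234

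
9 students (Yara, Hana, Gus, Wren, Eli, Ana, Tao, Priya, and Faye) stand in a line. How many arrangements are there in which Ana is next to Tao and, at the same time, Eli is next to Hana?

20160

Treat {Ana,Tao} as one block (2 orders) and {Eli,Hana} as another (2 orders).
That leaves 7 units to arrange: 2 × 2 × 7! = 4 × 5040 = 20160.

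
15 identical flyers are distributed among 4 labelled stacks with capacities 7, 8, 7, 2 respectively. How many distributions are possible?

Without the upper bounds there are C(18,3) = 816 ways to split 15 among 4 stacks.
Subtract solutions that violate a single cap (substitute x_i' = x_i − (cap_i+1)): x_1 ≥ 8 gives C(10,3) = 120; x_2 ≥ 9 gives C(9,3) = 84; x_3 ≥ 8 gives C(10,3) = 120; x_4 ≥ 3 gives C(15,3) = 455. Together 779.
Add back pairs where two caps are both exceeded: 0 + 0 + 35 + 0 + 20 + 35 = 90.
By inclusion–exclusion the count is 816 − 779 + 90 = 127.

127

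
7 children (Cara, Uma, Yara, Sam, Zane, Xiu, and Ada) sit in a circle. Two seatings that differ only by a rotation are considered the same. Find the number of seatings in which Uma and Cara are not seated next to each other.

All circular seatings of 7 people number (6)! = 720.
Seatings with Uma beside Cara: treat them as a block with 2 internal orders, giving 2 × (5)! = 240.
Subtracting, 720 − 240 = 480.

480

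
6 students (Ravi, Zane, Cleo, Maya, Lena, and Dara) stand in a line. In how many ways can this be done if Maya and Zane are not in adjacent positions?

There are 6! = 720 arrangements in all. If Maya and Zane are adjacent, merging them into one block gives 2·(5)! = 240 arrangements.
Complementary counting: 720 − 240 = 480.

480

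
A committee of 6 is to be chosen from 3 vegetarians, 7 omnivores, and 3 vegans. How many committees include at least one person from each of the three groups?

1302

Unrestricted: C(13,6) = 1716 ways to pick any 6 of the 13.
Subtract selections that omit an entire group: no vegetarians → C(10,6) = 210; no omnivores → C(6,6) = 1; no vegans → C(10,6) = 210.
Add back selections omitting two groups (i.e. drawn from a single group): C(3,6) + C(7,6) + C(3,6) = 7.
By inclusion–exclusion: 1716 − 421 + 7 = 1302.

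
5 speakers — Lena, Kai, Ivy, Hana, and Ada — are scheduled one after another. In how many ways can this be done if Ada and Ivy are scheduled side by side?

Glue Ada and Ivy into one block (2 internal orders), leaving 4 units to arrange in a row.
So the count is 2·(4)! = 48.

48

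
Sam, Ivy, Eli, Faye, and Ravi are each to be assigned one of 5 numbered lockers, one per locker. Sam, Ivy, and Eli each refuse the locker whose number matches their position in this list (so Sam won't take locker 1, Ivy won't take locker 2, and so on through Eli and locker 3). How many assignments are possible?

Let Aᵢ (for i ∈ {1, 2, 3}) be the placements that put person i in their forbidden locker. Any j of these fix j positions, leaving (5−j)! ways to fill the rest, and there are C(3,j) ways to pick which j.
By inclusion–exclusion, the number of valid placements is Σ_{j=0}^{3} (−1)^j C(3,j)·(5−j)!.
Computing: 120 − 72 + 18 − 2 = 64.

64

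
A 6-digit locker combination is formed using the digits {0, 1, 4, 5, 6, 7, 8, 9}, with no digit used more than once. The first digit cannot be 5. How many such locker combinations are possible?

The first digit has 8−1 = 7 choices (anything except 5).
The remaining 5 digits are filled from the other 7 symbols without repetition: 7 × 6 × 5 × 4 × 3 = 2520.
Total: 7 × 2520 = 17640.

17640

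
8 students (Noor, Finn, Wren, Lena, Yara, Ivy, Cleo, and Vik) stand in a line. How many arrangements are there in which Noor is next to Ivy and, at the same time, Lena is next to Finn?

2880

Treat {Noor,Ivy} as one block (2 orders) and {Lena,Finn} as another (2 orders).
That leaves 6 units to arrange: 2 × 2 × 6! = 4 × 720 = 2880.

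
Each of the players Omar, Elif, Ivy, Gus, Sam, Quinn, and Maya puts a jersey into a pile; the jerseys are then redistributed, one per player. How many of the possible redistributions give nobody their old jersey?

1854

This is the derangement count D_7: permutations of 7 items with no fixed point.
By inclusion–exclusion this is Σ_{j=0}^{7} (−1)^j C(7,j)·(7−j)!.
Computing: 5040 − 5040 + 2520 − 840 + 210 − 42 + 7 − 1 = 1854.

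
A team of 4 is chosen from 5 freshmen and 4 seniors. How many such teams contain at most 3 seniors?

Split by how many seniors are chosen (0 through 3).
Sum: C(4,0)·C(5,4) + C(4,1)·C(5,3) + C(4,2)·C(5,2) + C(4,3)·C(5,1) = 5 + 40 + 60 + 20 = 125.

125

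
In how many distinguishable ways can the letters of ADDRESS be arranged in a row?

1260

ADDRESS has 7 letters with D appearing twice and S appearing twice.
The number of distinct arrangements is 7!/(2!·2!) = 5040/4 = 1260.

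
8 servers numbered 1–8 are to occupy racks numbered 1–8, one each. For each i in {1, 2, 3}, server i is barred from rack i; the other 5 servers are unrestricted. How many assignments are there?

Let Aᵢ (for i ∈ {1, 2, 3}) be the placements that put server i in its forbidden rack. Any j of these fix j positions, leaving (8−j)! ways to fill the rest, and there are C(3,j) ways to pick which j.
By inclusion–exclusion, the number of valid placements is Σ_{j=0}^{3} (−1)^j C(3,j)·(8−j)!.
Computing: 40320 − 15120 + 2160 − 120 = 27240.

27240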